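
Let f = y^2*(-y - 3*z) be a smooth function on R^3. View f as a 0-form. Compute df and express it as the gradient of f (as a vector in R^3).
df = (0) dx + (3*y*(-y - 2*z)) dy + (-3*y^2) dz; grad f = (0, 3*y*(-y - 2*z), -3*y^2)

For a 0-form f, d f = (∂f/∂x) dx + (∂f/∂y) dy + (∂f/∂z) dz. The components of the vector representation are exactly the entries of grad f in Cartesian coordinates:
  ∂f/∂x = 0
  ∂f/∂y = 3*y*(-y - 2*z)
  ∂f/∂z = -3*y^2.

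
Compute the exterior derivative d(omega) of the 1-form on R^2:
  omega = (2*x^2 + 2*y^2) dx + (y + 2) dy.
d(omega) = (-4*y) dx ∧ dy

For a 1-form omega = sum_i f_i dx_i, the exterior derivative is
  d(omega) = sum_{i < j} (∂f_j/∂x_i - ∂f_i/∂x_j) dx_i ∧ dx_j.
  coefficient of dx ∧ dy: ∂f_2/∂x - ∂f_1/∂y = ∂(y + 2)/∂x - ∂(2*x^2 + 2*y^2)/∂y = -4*y
Assembling: d(omega) = (-4*y) dx ∧ dy.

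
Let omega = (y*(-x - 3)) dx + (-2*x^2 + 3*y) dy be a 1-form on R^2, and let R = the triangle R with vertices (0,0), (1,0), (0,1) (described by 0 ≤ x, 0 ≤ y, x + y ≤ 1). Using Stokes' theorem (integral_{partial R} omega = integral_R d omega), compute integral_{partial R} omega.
integral_(partial R) omega = 1

Stokes: integral_partial_R omega = integral_R d omega with d omega = (∂Q/∂x - ∂P/∂y) dx ∧ dy.
  ∂Q/∂x = -4*x
  ∂P/∂y = -x - 3
  integrand = ∂Q/∂x - ∂P/∂y = 3 - 3*x.
Integrating over R: integral_0^1 integral_0^{1-x} (3 - 3*x) dy dx = 1.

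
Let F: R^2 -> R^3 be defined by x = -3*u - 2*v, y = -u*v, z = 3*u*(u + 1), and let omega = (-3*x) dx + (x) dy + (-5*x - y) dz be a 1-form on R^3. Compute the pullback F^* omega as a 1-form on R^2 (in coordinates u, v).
F^* omega = (6*u^2*v + 90*u^2 + 66*u*v + 18*u + 2*v^2 + 12*v) du + (3*u^2 + 2*u*v - 18*u - 12*v) dv

Using F^*(f dg) = (f ∘ F) d(g ∘ F), substitute each coordinate x_i by F_i(u, v) in f_i, and replace dx_i by d F_i = (∂F_i/∂u) du + (∂F_i/∂v) dv.
  For the x component: f_1(F) = 9*u + 6*v; d F_1 = (-3) du + (-2) dv
  For the y component: f_2(F) = -3*u - 2*v; d F_2 = (-v) du + (-u) dv
  For the z component: f_3(F) = u*v + 15*u + 10*v; d F_3 = (6*u + 3) du + (0) dv
Combining and collecting du, dv coefficients:
  coeff of du: 6*u^2*v + 90*u^2 + 66*u*v + 18*u + 2*v^2 + 12*v
  coeff of dv: 3*u^2 + 2*u*v - 18*u - 12*v
F^* omega = (6*u^2*v + 90*u^2 + 66*u*v + 18*u + 2*v^2 + 12*v) du + (3*u^2 + 2*u*v - 18*u - 12*v) dv.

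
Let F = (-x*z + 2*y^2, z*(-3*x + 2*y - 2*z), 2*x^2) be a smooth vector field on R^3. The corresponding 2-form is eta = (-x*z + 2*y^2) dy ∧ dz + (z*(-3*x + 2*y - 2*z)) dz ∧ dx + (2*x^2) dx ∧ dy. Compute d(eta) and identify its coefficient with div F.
d(eta) = (z) dx ∧ dy ∧ dz; div F = z

For a 2-form in R^3 of the form above, applying d gives a 3-form with coefficient ∂P/∂x + ∂Q/∂y + ∂R/∂z:
  ∂P/∂x = -z
  ∂Q/∂y = 2*z
  ∂R/∂z = 0
Sum = z, which is exactly div F.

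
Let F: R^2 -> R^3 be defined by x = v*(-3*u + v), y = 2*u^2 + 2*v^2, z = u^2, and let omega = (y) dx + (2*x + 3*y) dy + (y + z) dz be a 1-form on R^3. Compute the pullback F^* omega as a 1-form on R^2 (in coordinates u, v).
F^* omega = (30*u^3 - 30*u^2*v + 36*u*v^2 - 6*v^3) du + (-6*u^3 + 28*u^2*v - 30*u*v^2 + 36*v^3) dv

Using F^*(f dg) = (f ∘ F) d(g ∘ F), substitute each coordinate x_i by F_i(u, v) in f_i, and replace dx_i by d F_i = (∂F_i/∂u) du + (∂F_i/∂v) dv.
  For the x component: f_1(F) = 2*u^2 + 2*v^2; d F_1 = (-3*v) du + (-3*u + 2*v) dv
  For the y component: f_2(F) = 6*u^2 - 6*u*v + 8*v^2; d F_2 = (4*u) du + (4*v) dv
  For the z component: f_3(F) = 3*u^2 + 2*v^2; d F_3 = (2*u) du + (0) dv
Combining and collecting du, dv coefficients:
  coeff of du: 30*u^3 - 30*u^2*v + 36*u*v^2 - 6*v^3
  coeff of dv: -6*u^3 + 28*u^2*v - 30*u*v^2 + 36*v^3
F^* omega = (30*u^3 - 30*u^2*v + 36*u*v^2 - 6*v^3) du + (-6*u^3 + 28*u^2*v - 30*u*v^2 + 36*v^3) dv.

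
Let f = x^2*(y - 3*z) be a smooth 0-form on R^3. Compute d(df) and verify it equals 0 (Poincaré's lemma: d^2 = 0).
d(df) = 0

Step 1: df = sum_i (∂f/∂x_i) dx_i = (2*x*(y - 3*z)) dx + (x^2) dy + (-3*x^2) dz.
Step 2: Apply d again. Using the 1-form formula, the coefficient of dx ∧ dy in d(df) is ∂^2 f/∂x ∂y - ∂^2 f/∂y ∂x = (2*x) - (2*x) = 0 (equality of mixed partials for smooth f).
Similarly for dx ∧ dz and dy ∧ dz — all coefficients vanish. So d(df) = 0.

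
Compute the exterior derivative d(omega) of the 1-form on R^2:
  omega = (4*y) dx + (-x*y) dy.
d(omega) = (-y - 4) dx ∧ dy

For a 1-form omega = sum_i f_i dx_i, the exterior derivative is
  d(omega) = sum_{i < j} (∂f_j/∂x_i - ∂f_i/∂x_j) dx_i ∧ dx_j.
  coefficient of dx ∧ dy: ∂f_2/∂x - ∂f_1/∂y = ∂(-x*y)/∂x - ∂(4*y)/∂y = -y - 4
Assembling: d(omega) = (-y - 4) dx ∧ dy.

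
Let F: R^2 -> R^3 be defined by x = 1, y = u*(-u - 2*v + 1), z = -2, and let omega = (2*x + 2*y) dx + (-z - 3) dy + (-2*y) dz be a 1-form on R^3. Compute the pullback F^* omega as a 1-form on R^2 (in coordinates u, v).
F^* omega = (2*u + 2*v - 1) du + (2*u) dv

Using F^*(f dg) = (f ∘ F) d(g ∘ F), substitute each coordinate x_i by F_i(u, v) in f_i, and replace dx_i by d F_i = (∂F_i/∂u) du + (∂F_i/∂v) dv.
  For the x component: f_1(F) = -2*u^2 - 4*u*v + 2*u + 2; d F_1 = (0) du + (0) dv
  For the y component: f_2(F) = -1; d F_2 = (-2*u - 2*v + 1) du + (-2*u) dv
  For the z component: f_3(F) = 2*u*(u + 2*v - 1); d F_3 = (0) du + (0) dv
Combining and collecting du, dv coefficients:
  coeff of du: 2*u + 2*v - 1
  coeff of dv: 2*u
F^* omega = (2*u + 2*v - 1) du + (2*u) dv.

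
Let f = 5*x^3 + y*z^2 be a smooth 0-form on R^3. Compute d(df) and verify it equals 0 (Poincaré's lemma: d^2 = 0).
d(df) = 0

Step 1: df = sum_i (∂f/∂x_i) dx_i = (15*x^2) dx + (z^2) dy + (2*y*z) dz.
Step 2: Apply d again. Using the 1-form formula, the coefficient of dx ∧ dy in d(df) is ∂^2 f/∂x ∂y - ∂^2 f/∂y ∂x = (0) - (0) = 0 (equality of mixed partials for smooth f).
Similarly for dx ∧ dz and dy ∧ dz — all coefficients vanish. So d(df) = 0.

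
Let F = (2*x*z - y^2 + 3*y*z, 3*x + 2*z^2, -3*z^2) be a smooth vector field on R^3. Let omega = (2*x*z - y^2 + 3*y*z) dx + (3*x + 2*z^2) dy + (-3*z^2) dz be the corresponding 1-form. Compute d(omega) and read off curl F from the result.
d(omega) = (-4*z) dy ∧ dz + (2*x + 3*y) dz ∧ dx + (2*y - 3*z + 3) dx ∧ dy; curl F = (-4*z, 2*x + 3*y, 2*y - 3*z + 3)

d omega = sum_{i<j} (∂f_j/∂x_i - ∂f_i/∂x_j) dx_i ∧ dx_j. Under the identification (dy ∧ dz, dz ∧ dx, dx ∧ dy) ↔ (e_x, e_y, e_z), the coefficients are exactly the components of curl F. Compute:
  ∂R/∂y - ∂Q/∂z = (0) - (4*z) = -4*z
  ∂P/∂z - ∂R/∂x = (2*x + 3*y) - (0) = 2*x + 3*y
  ∂Q/∂x - ∂P/∂y = (3) - (-2*y + 3*z) = 2*y - 3*z + 3.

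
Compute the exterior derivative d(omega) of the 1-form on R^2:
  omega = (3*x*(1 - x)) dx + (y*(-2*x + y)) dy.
d(omega) = (-2*y) dx ∧ dy

For a 1-form omega = sum_i f_i dx_i, the exterior derivative is
  d(omega) = sum_{i < j} (∂f_j/∂x_i - ∂f_i/∂x_j) dx_i ∧ dx_j.
  coefficient of dx ∧ dy: ∂f_2/∂x - ∂f_1/∂y = ∂(y*(-2*x + y))/∂x - ∂(3*x*(1 - x))/∂y = -2*y
Assembling: d(omega) = (-2*y) dx ∧ dy.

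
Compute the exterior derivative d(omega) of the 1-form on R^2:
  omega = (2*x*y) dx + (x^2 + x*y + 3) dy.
d(omega) = (y) dx ∧ dy

For a 1-form omega = sum_i f_i dx_i, the exterior derivative is
  d(omega) = sum_{i < j} (∂f_j/∂x_i - ∂f_i/∂x_j) dx_i ∧ dx_j.
  coefficient of dx ∧ dy: ∂f_2/∂x - ∂f_1/∂y = ∂(x^2 + x*y + 3)/∂x - ∂(2*x*y)/∂y = y
Assembling: d(omega) = (y) dx ∧ dy.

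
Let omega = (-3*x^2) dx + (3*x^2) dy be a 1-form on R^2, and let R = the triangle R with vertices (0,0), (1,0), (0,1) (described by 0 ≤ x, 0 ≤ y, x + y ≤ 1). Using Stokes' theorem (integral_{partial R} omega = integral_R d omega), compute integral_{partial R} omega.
integral_(partial R) omega = 1

Stokes: integral_partial_R omega = integral_R d omega with d omega = (∂Q/∂x - ∂P/∂y) dx ∧ dy.
  ∂Q/∂x = 6*x
  ∂P/∂y = 0
  integrand = ∂Q/∂x - ∂P/∂y = 6*x.
Integrating over R: integral_0^1 integral_0^{1-x} (6*x) dy dx = 1.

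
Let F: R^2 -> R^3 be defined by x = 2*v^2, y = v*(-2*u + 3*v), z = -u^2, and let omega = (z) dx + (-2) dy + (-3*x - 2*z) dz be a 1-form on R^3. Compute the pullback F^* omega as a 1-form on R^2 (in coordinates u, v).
F^* omega = (-4*u^3 + 12*u*v^2 + 4*v) du + (-4*u^2*v + 4*u - 12*v) dv

Using F^*(f dg) = (f ∘ F) d(g ∘ F), substitute each coordinate x_i by F_i(u, v) in f_i, and replace dx_i by d F_i = (∂F_i/∂u) du + (∂F_i/∂v) dv.
  For the x component: f_1(F) = -u^2; d F_1 = (0) du + (4*v) dv
  For the y component: f_2(F) = -2; d F_2 = (-2*v) du + (-2*u + 6*v) dv
  For the z component: f_3(F) = 2*u^2 - 6*v^2; d F_3 = (-2*u) du + (0) dv
Combining and collecting du, dv coefficients:
  coeff of du: -4*u^3 + 12*u*v^2 + 4*v
  coeff of dv: -4*u^2*v + 4*u - 12*v
F^* omega = (-4*u^3 + 12*u*v^2 + 4*v) du + (-4*u^2*v + 4*u - 12*v) dv.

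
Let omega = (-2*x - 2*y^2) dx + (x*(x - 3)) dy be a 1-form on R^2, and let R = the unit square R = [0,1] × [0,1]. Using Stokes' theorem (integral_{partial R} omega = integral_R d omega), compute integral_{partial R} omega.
integral_(partial R) omega = 0

Stokes: integral_partial_R omega = integral_R d omega with d omega = (∂Q/∂x - ∂P/∂y) dx ∧ dy.
  ∂Q/∂x = 2*x - 3
  ∂P/∂y = -4*y
  integrand = ∂Q/∂x - ∂P/∂y = 2*x + 4*y - 3.
Integrating over R: integral_0^1 integral_0^1 (2*x + 4*y - 3) dx dy = 0.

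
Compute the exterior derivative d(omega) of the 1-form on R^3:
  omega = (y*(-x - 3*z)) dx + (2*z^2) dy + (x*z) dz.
d(omega) = (x + 3*z) dx ∧ dy + (3*y + z) dx ∧ dz + (-4*z) dy ∧ dz

For a 1-form omega = sum_i f_i dx_i, the exterior derivative is
  d(omega) = sum_{i < j} (∂f_j/∂x_i - ∂f_i/∂x_j) dx_i ∧ dx_j.
  coefficient of dx ∧ dy: ∂f_2/∂x - ∂f_1/∂y = ∂(2*z^2)/∂x - ∂(y*(-x - 3*z))/∂y = x + 3*z
  coefficient of dx ∧ dz: ∂f_3/∂x - ∂f_1/∂z = ∂(x*z)/∂x - ∂(y*(-x - 3*z))/∂z = 3*y + z
  coefficient of dy ∧ dz: ∂f_3/∂y - ∂f_2/∂z = ∂(x*z)/∂y - ∂(2*z^2)/∂z = -4*z
Assembling: d(omega) = (x + 3*z) dx ∧ dy + (3*y + z) dx ∧ dz + (-4*z) dy ∧ dz.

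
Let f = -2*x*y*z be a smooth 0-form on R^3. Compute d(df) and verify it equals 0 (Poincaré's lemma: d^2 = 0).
d(df) = 0

Step 1: df = sum_i (∂f/∂x_i) dx_i = (-2*y*z) dx + (-2*x*z) dy + (-2*x*y) dz.
Step 2: Apply d again. Using the 1-form formula, the coefficient of dx ∧ dy in d(df) is ∂^2 f/∂x ∂y - ∂^2 f/∂y ∂x = (-2*z) - (-2*z) = 0 (equality of mixed partials for smooth f).
Similarly for dx ∧ dz and dy ∧ dz — all coefficients vanish. So d(df) = 0.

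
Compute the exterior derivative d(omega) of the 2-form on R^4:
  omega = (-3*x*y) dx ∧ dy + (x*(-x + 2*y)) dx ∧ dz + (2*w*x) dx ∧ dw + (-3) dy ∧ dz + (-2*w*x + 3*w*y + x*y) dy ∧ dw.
d(omega) = (-2*x) dx ∧ dy ∧ dz + (-2*w + y) dx ∧ dy ∧ dw

For a 2-form omega = sum_{i<j} g_{ij} dx_i ∧ dx_j, the exterior derivative is
  d(omega) = sum_{i<j} d(g_{ij}) ∧ dx_i ∧ dx_j = sum_{i<j, k} (∂g_{ij}/∂x_k) dx_k ∧ dx_i ∧ dx_j.
Expand each term, using dx_k ∧ dx_i ∧ dx_j = sgn(permutation) dx_{(a)} ∧ dx_{(b)} ∧ dx_{(c)} with (a < b < c) sorted:
  d(x*(-x + 2*y)) includes (∂/∂y)(x*(-x + 2*y)) dy = (2*x) dy, which multiplied by dx ∧ dz gives (-2*x) dx ∧ dy ∧ dz
  d(-2*w*x + 3*w*y + x*y) includes (∂/∂x)(-2*w*x + 3*w*y + x*y) dx = (-2*w + y) dx, which multiplied by dy ∧ dw gives (-2*w + y) dx ∧ dy ∧ dw
Collecting like 3-forms: d(omega) = (-2*x) dx ∧ dy ∧ dz + (-2*w + y) dx ∧ dy ∧ dw.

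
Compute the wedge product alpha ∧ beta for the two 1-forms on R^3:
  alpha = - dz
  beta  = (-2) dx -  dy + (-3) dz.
alpha ∧ beta = (-2) dx ∧ dz + (-1) dy ∧ dz

Distribute the wedge, using dx_i ∧ dx_j = -dx_j ∧ dx_i and dx_i ∧ dx_i = 0. For each pair (i, j) with i < j, the coefficient of dx_i ∧ dx_j in alpha ∧ beta is (alpha_i * beta_j - alpha_j * beta_i). Collecting: alpha ∧ beta = (-2) dx ∧ dz + (-1) dy ∧ dz.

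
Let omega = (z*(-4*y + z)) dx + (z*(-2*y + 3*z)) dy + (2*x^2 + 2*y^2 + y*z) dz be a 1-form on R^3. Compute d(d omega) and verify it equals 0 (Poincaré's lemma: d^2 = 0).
d(d omega) = 0

Step 1: d omega = sum_{i<j} (∂f_j/∂x_i - ∂f_i/∂x_j) dx_i ∧ dx_j:
  coeff of dx ∧ dy: 4*z
  coeff of dx ∧ dz: 4*x + 4*y - 2*z
  coeff of dy ∧ dz: 6*y - 5*z
Step 2: Apply d again to each 2-form coefficient. The only possible 3-form in R^3 is dx ∧ dy ∧ dz, with coefficient
  ∂(coeff of dy∧dz)/∂x - ∂(coeff of dx∧dz)/∂y + ∂(coeff of dx∧dy)/∂z
  = ∂/∂x (6*y - 5*z) - ∂/∂y (4*x + 4*y - 2*z) + ∂/∂z (4*z).
Each of these terms simplifies to sums of mixed partials that cancel in pairs. The result is 0 (by equality of mixed partials for smooth functions — Schwarz / Clairaut).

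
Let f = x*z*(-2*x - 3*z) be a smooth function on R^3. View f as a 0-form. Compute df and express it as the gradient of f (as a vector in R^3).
df = (z*(-4*x - 3*z)) dx + (0) dy + (2*x*(-x - 3*z)) dz; grad f = (z*(-4*x - 3*z), 0, 2*x*(-x - 3*z))

For a 0-form f, d f = (∂f/∂x) dx + (∂f/∂y) dy + (∂f/∂z) dz. The components of the vector representation are exactly the entries of grad f in Cartesian coordinates:
  ∂f/∂x = z*(-4*x - 3*z)
  ∂f/∂y = 0
  ∂f/∂z = 2*x*(-x - 3*z).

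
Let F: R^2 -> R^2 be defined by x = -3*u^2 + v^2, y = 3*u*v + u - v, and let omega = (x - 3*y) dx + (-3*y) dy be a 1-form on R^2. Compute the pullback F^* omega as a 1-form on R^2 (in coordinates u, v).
F^* omega = (18*u^3 + 54*u^2*v + 18*u^2 - 33*u*v^2 - 36*u*v - 3*u + 9*v^2 + 3*v) du + (-33*u^2*v - 9*u^2 - 18*u*v^2 + 12*u*v + 3*u + 2*v^3 + 6*v^2 - 3*v) dv

Using F^*(f dg) = (f ∘ F) d(g ∘ F), substitute each coordinate x_i by F_i(u, v) in f_i, and replace dx_i by d F_i = (∂F_i/∂u) du + (∂F_i/∂v) dv.
  For the x component: f_1(F) = -3*u^2 - 9*u*v - 3*u + v^2 + 3*v; d F_1 = (-6*u) du + (2*v) dv
  For the y component: f_2(F) = -9*u*v - 3*u + 3*v; d F_2 = (3*v + 1) du + (3*u - 1) dv
Combining and collecting du, dv coefficients:
  coeff of du: 18*u^3 + 54*u^2*v + 18*u^2 - 33*u*v^2 - 36*u*v - 3*u + 9*v^2 + 3*v
  coeff of dv: -33*u^2*v - 9*u^2 - 18*u*v^2 + 12*u*v + 3*u + 2*v^3 + 6*v^2 - 3*v
F^* omega = (18*u^3 + 54*u^2*v + 18*u^2 - 33*u*v^2 - 36*u*v - 3*u + 9*v^2 + 3*v) du + (-33*u^2*v - 9*u^2 - 18*u*v^2 + 12*u*v + 3*u + 2*v^3 + 6*v^2 - 3*v) dv.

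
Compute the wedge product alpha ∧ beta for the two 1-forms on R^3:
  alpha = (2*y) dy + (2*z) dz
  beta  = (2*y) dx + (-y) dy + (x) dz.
alpha ∧ beta = (-4*y^2) dx ∧ dy + (2*y*(x + z)) dy ∧ dz + (-4*y*z) dx ∧ dz

Distribute the wedge, using dx_i ∧ dx_j = -dx_j ∧ dx_i and dx_i ∧ dx_i = 0. For each pair (i, j) with i < j, the coefficient of dx_i ∧ dx_j in alpha ∧ beta is (alpha_i * beta_j - alpha_j * beta_i). Collecting: alpha ∧ beta = (-4*y^2) dx ∧ dy + (2*y*(x + z)) dy ∧ dz + (-4*y*z) dx ∧ dz.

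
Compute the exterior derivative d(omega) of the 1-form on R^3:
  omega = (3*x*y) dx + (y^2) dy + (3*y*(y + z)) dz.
d(omega) = (-3*x) dx ∧ dy + (6*y + 3*z) dy ∧ dz

For a 1-form omega = sum_i f_i dx_i, the exterior derivative is
  d(omega) = sum_{i < j} (∂f_j/∂x_i - ∂f_i/∂x_j) dx_i ∧ dx_j.
  coefficient of dx ∧ dy: ∂f_2/∂x - ∂f_1/∂y = ∂(y^2)/∂x - ∂(3*x*y)/∂y = -3*x
  coefficient of dy ∧ dz: ∂f_3/∂y - ∂f_2/∂z = ∂(3*y*(y + z))/∂y - ∂(y^2)/∂z = 6*y + 3*z
Assembling: d(omega) = (-3*x) dx ∧ dy + (6*y + 3*z) dy ∧ dz.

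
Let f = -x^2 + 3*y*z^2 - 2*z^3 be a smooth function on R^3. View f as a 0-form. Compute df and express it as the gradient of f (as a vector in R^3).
df = (-2*x) dx + (3*z^2) dy + (6*z*(y - z)) dz; grad f = (-2*x, 3*z^2, 6*z*(y - z))

For a 0-form f, d f = (∂f/∂x) dx + (∂f/∂y) dy + (∂f/∂z) dz. The components of the vector representation are exactly the entries of grad f in Cartesian coordinates:
  ∂f/∂x = -2*x
  ∂f/∂y = 3*z^2
  ∂f/∂z = 6*z*(y - z).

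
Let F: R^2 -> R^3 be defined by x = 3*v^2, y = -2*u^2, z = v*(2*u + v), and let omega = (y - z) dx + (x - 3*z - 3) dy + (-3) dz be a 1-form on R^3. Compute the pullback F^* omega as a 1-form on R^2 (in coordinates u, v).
F^* omega = (24*u^2*v + 12*u - 6*v) du + (-12*u^2*v - 12*u*v^2 - 6*u - 6*v^3 - 6*v) dv

Using F^*(f dg) = (f ∘ F) d(g ∘ F), substitute each coordinate x_i by F_i(u, v) in f_i, and replace dx_i by d F_i = (∂F_i/∂u) du + (∂F_i/∂v) dv.
  For the x component: f_1(F) = -2*u^2 - 2*u*v - v^2; d F_1 = (0) du + (6*v) dv
  For the y component: f_2(F) = -6*u*v - 3; d F_2 = (-4*u) du + (0) dv
  For the z component: f_3(F) = -3; d F_3 = (2*v) du + (2*u + 2*v) dv
Combining and collecting du, dv coefficients:
  coeff of du: 24*u^2*v + 12*u - 6*v
  coeff of dv: -12*u^2*v - 12*u*v^2 - 6*u - 6*v^3 - 6*v
F^* omega = (24*u^2*v + 12*u - 6*v) du + (-12*u^2*v - 12*u*v^2 - 6*u - 6*v^3 - 6*v) dv.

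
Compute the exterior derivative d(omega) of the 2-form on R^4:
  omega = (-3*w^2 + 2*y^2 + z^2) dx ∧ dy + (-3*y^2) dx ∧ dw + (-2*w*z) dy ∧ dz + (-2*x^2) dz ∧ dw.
d(omega) = (2*z) dx ∧ dy ∧ dz + (-6*w + 6*y) dx ∧ dy ∧ dw + (-2*z) dy ∧ dz ∧ dw + (-4*x) dx ∧ dz ∧ dw

For a 2-form omega = sum_{i<j} g_{ij} dx_i ∧ dx_j, the exterior derivative is
  d(omega) = sum_{i<j} d(g_{ij}) ∧ dx_i ∧ dx_j = sum_{i<j, k} (∂g_{ij}/∂x_k) dx_k ∧ dx_i ∧ dx_j.
Expand each term, using dx_k ∧ dx_i ∧ dx_j = sgn(permutation) dx_{(a)} ∧ dx_{(b)} ∧ dx_{(c)} with (a < b < c) sorted:
  d(-3*w^2 + 2*y^2 + z^2) includes (∂/∂z)(-3*w^2 + 2*y^2 + z^2) dz = (2*z) dz, which multiplied by dx ∧ dy gives (2*z) dx ∧ dy ∧ dz
  d(-3*w^2 + 2*y^2 + z^2) includes (∂/∂w)(-3*w^2 + 2*y^2 + z^2) dw = (-6*w) dw, which multiplied by dx ∧ dy gives (-6*w) dx ∧ dy ∧ dw
  d(-3*y^2) includes (∂/∂y)(-3*y^2) dy = (-6*y) dy, which multiplied by dx ∧ dw gives (6*y) dx ∧ dy ∧ dw
  d(-2*w*z) includes (∂/∂w)(-2*w*z) dw = (-2*z) dw, which multiplied by dy ∧ dz gives (-2*z) dy ∧ dz ∧ dw
  d(-2*x^2) includes (∂/∂x)(-2*x^2) dx = (-4*x) dx, which multiplied by dz ∧ dw gives (-4*x) dx ∧ dz ∧ dw
Collecting like 3-forms: d(omega) = (2*z) dx ∧ dy ∧ dz + (-6*w + 6*y) dx ∧ dy ∧ dw + (-2*z) dy ∧ dz ∧ dw + (-4*x) dx ∧ dz ∧ dw.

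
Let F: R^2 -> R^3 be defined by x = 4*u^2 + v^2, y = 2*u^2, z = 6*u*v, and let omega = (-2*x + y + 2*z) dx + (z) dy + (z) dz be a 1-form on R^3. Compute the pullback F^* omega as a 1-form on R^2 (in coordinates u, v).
F^* omega = (4*u*(-12*u^2 + 30*u*v + 5*v^2)) du + (4*v*(6*u^2 + 6*u*v - v^2)) dv

Using F^*(f dg) = (f ∘ F) d(g ∘ F), substitute each coordinate x_i by F_i(u, v) in f_i, and replace dx_i by d F_i = (∂F_i/∂u) du + (∂F_i/∂v) dv.
  For the x component: f_1(F) = -6*u^2 + 12*u*v - 2*v^2; d F_1 = (8*u) du + (2*v) dv
  For the y component: f_2(F) = 6*u*v; d F_2 = (4*u) du + (0) dv
  For the z component: f_3(F) = 6*u*v; d F_3 = (6*v) du + (6*u) dv
Combining and collecting du, dv coefficients:
  coeff of du: 4*u*(-12*u^2 + 30*u*v + 5*v^2)
  coeff of dv: 4*v*(6*u^2 + 6*u*v - v^2)
F^* omega = (4*u*(-12*u^2 + 30*u*v + 5*v^2)) du + (4*v*(6*u^2 + 6*u*v - v^2)) dv.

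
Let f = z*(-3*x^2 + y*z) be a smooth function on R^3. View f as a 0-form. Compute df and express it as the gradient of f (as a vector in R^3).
df = (-6*x*z) dx + (z^2) dy + (-3*x^2 + 2*y*z) dz; grad f = (-6*x*z, z^2, -3*x^2 + 2*y*z)

For a 0-form f, d f = (∂f/∂x) dx + (∂f/∂y) dy + (∂f/∂z) dz. The components of the vector representation are exactly the entries of grad f in Cartesian coordinates:
  ∂f/∂x = -6*x*z
  ∂f/∂y = z^2
  ∂f/∂z = -3*x^2 + 2*y*z.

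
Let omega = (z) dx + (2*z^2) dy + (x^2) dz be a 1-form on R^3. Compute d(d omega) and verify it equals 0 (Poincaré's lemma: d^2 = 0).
d(d omega) = 0

Step 1: d omega = sum_{i<j} (∂f_j/∂x_i - ∂f_i/∂x_j) dx_i ∧ dx_j:
  coeff of dx ∧ dy: 0
  coeff of dx ∧ dz: 2*x - 1
  coeff of dy ∧ dz: -4*z
Step 2: Apply d again to each 2-form coefficient. The only possible 3-form in R^3 is dx ∧ dy ∧ dz, with coefficient
  ∂(coeff of dy∧dz)/∂x - ∂(coeff of dx∧dz)/∂y + ∂(coeff of dx∧dy)/∂z
  = ∂/∂x (-4*z) - ∂/∂y (2*x - 1) + ∂/∂z (0).
Each of these terms simplifies to sums of mixed partials that cancel in pairs. The result is 0 (by equality of mixed partials for smooth functions — Schwarz / Clairaut).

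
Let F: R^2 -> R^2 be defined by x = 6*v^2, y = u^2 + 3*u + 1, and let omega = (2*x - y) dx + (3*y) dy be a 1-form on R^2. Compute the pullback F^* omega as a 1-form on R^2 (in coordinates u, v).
F^* omega = (6*u^3 + 27*u^2 + 33*u + 9) du + (12*v*(-u^2 - 3*u + 12*v^2 - 1)) dv

Using F^*(f dg) = (f ∘ F) d(g ∘ F), substitute each coordinate x_i by F_i(u, v) in f_i, and replace dx_i by d F_i = (∂F_i/∂u) du + (∂F_i/∂v) dv.
  For the x component: f_1(F) = -u^2 - 3*u + 12*v^2 - 1; d F_1 = (0) du + (12*v) dv
  For the y component: f_2(F) = 3*u^2 + 9*u + 3; d F_2 = (2*u + 3) du + (0) dv
Combining and collecting du, dv coefficients:
  coeff of du: 6*u^3 + 27*u^2 + 33*u + 9
  coeff of dv: 12*v*(-u^2 - 3*u + 12*v^2 - 1)
F^* omega = (6*u^3 + 27*u^2 + 33*u + 9) du + (12*v*(-u^2 - 3*u + 12*v^2 - 1)) dv.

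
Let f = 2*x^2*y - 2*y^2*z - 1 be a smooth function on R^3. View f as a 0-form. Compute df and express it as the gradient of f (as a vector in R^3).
df = (4*x*y) dx + (2*x^2 - 4*y*z) dy + (-2*y^2) dz; grad f = (4*x*y, 2*x^2 - 4*y*z, -2*y^2)

For a 0-form f, d f = (∂f/∂x) dx + (∂f/∂y) dy + (∂f/∂z) dz. The components of the vector representation are exactly the entries of grad f in Cartesian coordinates:
  ∂f/∂x = 4*x*y
  ∂f/∂y = 2*x^2 - 4*y*z
  ∂f/∂z = -2*y^2.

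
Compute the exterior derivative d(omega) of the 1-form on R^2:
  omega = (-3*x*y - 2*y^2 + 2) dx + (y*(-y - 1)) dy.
d(omega) = (3*x + 4*y) dx ∧ dy

For a 1-form omega = sum_i f_i dx_i, the exterior derivative is
  d(omega) = sum_{i < j} (∂f_j/∂x_i - ∂f_i/∂x_j) dx_i ∧ dx_j.
  coefficient of dx ∧ dy: ∂f_2/∂x - ∂f_1/∂y = ∂(y*(-y - 1))/∂x - ∂(-3*x*y - 2*y^2 + 2)/∂y = 3*x + 4*y
Assembling: d(omega) = (3*x + 4*y) dx ∧ dy.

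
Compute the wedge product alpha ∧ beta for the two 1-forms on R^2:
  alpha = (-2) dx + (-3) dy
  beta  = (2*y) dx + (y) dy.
alpha ∧ beta = (4*y) dx ∧ dy

Distribute the wedge, using dx_i ∧ dx_j = -dx_j ∧ dx_i and dx_i ∧ dx_i = 0. For each pair (i, j) with i < j, the coefficient of dx_i ∧ dx_j in alpha ∧ beta is (alpha_i * beta_j - alpha_j * beta_i). Collecting: alpha ∧ beta = (4*y) dx ∧ dy.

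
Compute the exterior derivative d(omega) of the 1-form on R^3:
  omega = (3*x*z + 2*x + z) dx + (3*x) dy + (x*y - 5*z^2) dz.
d(omega) = (3) dx ∧ dy + (-3*x + y - 1) dx ∧ dz + (x) dy ∧ dz

For a 1-form omega = sum_i f_i dx_i, the exterior derivative is
  d(omega) = sum_{i < j} (∂f_j/∂x_i - ∂f_i/∂x_j) dx_i ∧ dx_j.
  coefficient of dx ∧ dy: ∂f_2/∂x - ∂f_1/∂y = ∂(3*x)/∂x - ∂(3*x*z + 2*x + z)/∂y = 3
  coefficient of dx ∧ dz: ∂f_3/∂x - ∂f_1/∂z = ∂(x*y - 5*z^2)/∂x - ∂(3*x*z + 2*x + z)/∂z = -3*x + y - 1
  coefficient of dy ∧ dz: ∂f_3/∂y - ∂f_2/∂z = ∂(x*y - 5*z^2)/∂y - ∂(3*x)/∂z = x
Assembling: d(omega) = (3) dx ∧ dy + (-3*x + y - 1) dx ∧ dz + (x) dy ∧ dz.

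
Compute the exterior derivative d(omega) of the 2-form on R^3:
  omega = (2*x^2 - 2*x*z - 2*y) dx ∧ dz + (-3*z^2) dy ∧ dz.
d(omega) = (2) dx ∧ dy ∧ dz

For a 2-form omega = sum_{i<j} g_{ij} dx_i ∧ dx_j, the exterior derivative is
  d(omega) = sum_{i<j} d(g_{ij}) ∧ dx_i ∧ dx_j = sum_{i<j, k} (∂g_{ij}/∂x_k) dx_k ∧ dx_i ∧ dx_j.
Expand each term, using dx_k ∧ dx_i ∧ dx_j = sgn(permutation) dx_{(a)} ∧ dx_{(b)} ∧ dx_{(c)} with (a < b < c) sorted:
  d(2*x^2 - 2*x*z - 2*y) includes (∂/∂y)(2*x^2 - 2*x*z - 2*y) dy = (-2) dy, which multiplied by dx ∧ dz gives (2) dx ∧ dy ∧ dz
Collecting like 3-forms: d(omega) = (2) dx ∧ dy ∧ dz.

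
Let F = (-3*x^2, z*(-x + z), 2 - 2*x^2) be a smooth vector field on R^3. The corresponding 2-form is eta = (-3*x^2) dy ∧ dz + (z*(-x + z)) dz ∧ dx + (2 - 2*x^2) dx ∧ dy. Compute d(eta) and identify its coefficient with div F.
d(eta) = (-6*x) dx ∧ dy ∧ dz; div F = -6*x

For a 2-form in R^3 of the form above, applying d gives a 3-form with coefficient ∂P/∂x + ∂Q/∂y + ∂R/∂z:
  ∂P/∂x = -6*x
  ∂Q/∂y = 0
  ∂R/∂z = 0
Sum = -6*x, which is exactly div F.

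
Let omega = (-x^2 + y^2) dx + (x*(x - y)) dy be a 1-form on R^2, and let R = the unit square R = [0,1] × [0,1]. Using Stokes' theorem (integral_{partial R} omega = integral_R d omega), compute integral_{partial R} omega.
integral_(partial R) omega = -1/2

Stokes: integral_partial_R omega = integral_R d omega with d omega = (∂Q/∂x - ∂P/∂y) dx ∧ dy.
  ∂Q/∂x = 2*x - y
  ∂P/∂y = 2*y
  integrand = ∂Q/∂x - ∂P/∂y = 2*x - 3*y.
Integrating over R: integral_0^1 integral_0^1 (2*x - 3*y) dx dy = -1/2.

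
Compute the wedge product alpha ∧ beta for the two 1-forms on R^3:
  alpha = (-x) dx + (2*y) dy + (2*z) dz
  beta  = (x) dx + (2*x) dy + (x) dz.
alpha ∧ beta = (-2*x*(x + y)) dx ∧ dy + (-x*(x + 2*z)) dx ∧ dz + (2*x*(y - 2*z)) dy ∧ dz

Distribute the wedge, using dx_i ∧ dx_j = -dx_j ∧ dx_i and dx_i ∧ dx_i = 0. For each pair (i, j) with i < j, the coefficient of dx_i ∧ dx_j in alpha ∧ beta is (alpha_i * beta_j - alpha_j * beta_i). Collecting: alpha ∧ beta = (-2*x*(x + y)) dx ∧ dy + (-x*(x + 2*z)) dx ∧ dz + (2*x*(y - 2*z)) dy ∧ dz.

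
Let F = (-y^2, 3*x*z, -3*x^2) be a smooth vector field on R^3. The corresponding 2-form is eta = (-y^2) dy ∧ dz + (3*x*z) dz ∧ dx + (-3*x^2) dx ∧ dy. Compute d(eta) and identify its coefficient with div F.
d(eta) = (0) dx ∧ dy ∧ dz; div F = 0

For a 2-form in R^3 of the form above, applying d gives a 3-form with coefficient ∂P/∂x + ∂Q/∂y + ∂R/∂z:
  ∂P/∂x = 0
  ∂Q/∂y = 0
  ∂R/∂z = 0
Sum = 0, which is exactly div F.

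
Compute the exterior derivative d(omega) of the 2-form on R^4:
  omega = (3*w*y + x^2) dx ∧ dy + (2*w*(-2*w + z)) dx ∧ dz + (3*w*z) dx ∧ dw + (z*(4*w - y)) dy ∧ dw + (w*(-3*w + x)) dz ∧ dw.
d(omega) = (3*y) dx ∧ dy ∧ dw + (-10*w + 2*z) dx ∧ dz ∧ dw + (-4*w + y) dy ∧ dz ∧ dw

For a 2-form omega = sum_{i<j} g_{ij} dx_i ∧ dx_j, the exterior derivative is
  d(omega) = sum_{i<j} d(g_{ij}) ∧ dx_i ∧ dx_j = sum_{i<j, k} (∂g_{ij}/∂x_k) dx_k ∧ dx_i ∧ dx_j.
Expand each term, using dx_k ∧ dx_i ∧ dx_j = sgn(permutation) dx_{(a)} ∧ dx_{(b)} ∧ dx_{(c)} with (a < b < c) sorted:
  d(3*w*y + x^2) includes (∂/∂w)(3*w*y + x^2) dw = (3*y) dw, which multiplied by dx ∧ dy gives (3*y) dx ∧ dy ∧ dw
  d(2*w*(-2*w + z)) includes (∂/∂w)(2*w*(-2*w + z)) dw = (-8*w + 2*z) dw, which multiplied by dx ∧ dz gives (-8*w + 2*z) dx ∧ dz ∧ dw
  d(3*w*z) includes (∂/∂z)(3*w*z) dz = (3*w) dz, which multiplied by dx ∧ dw gives (-3*w) dx ∧ dz ∧ dw
  d(z*(4*w - y)) includes (∂/∂z)(z*(4*w - y)) dz = (4*w - y) dz, which multiplied by dy ∧ dw gives (-4*w + y) dy ∧ dz ∧ dw
  d(w*(-3*w + x)) includes (∂/∂x)(w*(-3*w + x)) dx = (w) dx, which multiplied by dz ∧ dw gives (w) dx ∧ dz ∧ dw
Collecting like 3-forms: d(omega) = (3*y) dx ∧ dy ∧ dw + (-10*w + 2*z) dx ∧ dz ∧ dw + (-4*w + y) dy ∧ dz ∧ dw.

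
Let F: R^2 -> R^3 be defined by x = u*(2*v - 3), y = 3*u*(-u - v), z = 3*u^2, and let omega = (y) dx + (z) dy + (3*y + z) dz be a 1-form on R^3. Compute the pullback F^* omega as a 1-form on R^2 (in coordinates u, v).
F^* omega = (3*u*(-18*u^2 - 23*u*v + 3*u - 2*v^2 + 3*v)) du + (u^2*(-15*u - 6*v)) dv

Using F^*(f dg) = (f ∘ F) d(g ∘ F), substitute each coordinate x_i by F_i(u, v) in f_i, and replace dx_i by d F_i = (∂F_i/∂u) du + (∂F_i/∂v) dv.
  For the x component: f_1(F) = 3*u*(-u - v); d F_1 = (2*v - 3) du + (2*u) dv
  For the y component: f_2(F) = 3*u^2; d F_2 = (-6*u - 3*v) du + (-3*u) dv
  For the z component: f_3(F) = 3*u*(-2*u - 3*v); d F_3 = (6*u) du + (0) dv
Combining and collecting du, dv coefficients:
  coeff of du: 3*u*(-18*u^2 - 23*u*v + 3*u - 2*v^2 + 3*v)
  coeff of dv: u^2*(-15*u - 6*v)
F^* omega = (3*u*(-18*u^2 - 23*u*v + 3*u - 2*v^2 + 3*v)) du + (u^2*(-15*u - 6*v)) dv.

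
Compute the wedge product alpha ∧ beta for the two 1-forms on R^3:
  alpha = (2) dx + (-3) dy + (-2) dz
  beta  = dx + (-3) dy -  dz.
alpha ∧ beta = (-3) dx ∧ dy + (-3) dy ∧ dz

Distribute the wedge, using dx_i ∧ dx_j = -dx_j ∧ dx_i and dx_i ∧ dx_i = 0. For each pair (i, j) with i < j, the coefficient of dx_i ∧ dx_j in alpha ∧ beta is (alpha_i * beta_j - alpha_j * beta_i). Collecting: alpha ∧ beta = (-3) dx ∧ dy + (-3) dy ∧ dz.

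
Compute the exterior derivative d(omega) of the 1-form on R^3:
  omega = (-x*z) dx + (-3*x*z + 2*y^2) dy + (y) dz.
d(omega) = (-3*z) dx ∧ dy + (x) dx ∧ dz + (3*x + 1) dy ∧ dz

For a 1-form omega = sum_i f_i dx_i, the exterior derivative is
  d(omega) = sum_{i < j} (∂f_j/∂x_i - ∂f_i/∂x_j) dx_i ∧ dx_j.
  coefficient of dx ∧ dy: ∂f_2/∂x - ∂f_1/∂y = ∂(-3*x*z + 2*y^2)/∂x - ∂(-x*z)/∂y = -3*z
  coefficient of dx ∧ dz: ∂f_3/∂x - ∂f_1/∂z = ∂(y)/∂x - ∂(-x*z)/∂z = x
  coefficient of dy ∧ dz: ∂f_3/∂y - ∂f_2/∂z = ∂(y)/∂y - ∂(-3*x*z + 2*y^2)/∂z = 3*x + 1
Assembling: d(omega) = (-3*z) dx ∧ dy + (x) dx ∧ dz + (3*x + 1) dy ∧ dz.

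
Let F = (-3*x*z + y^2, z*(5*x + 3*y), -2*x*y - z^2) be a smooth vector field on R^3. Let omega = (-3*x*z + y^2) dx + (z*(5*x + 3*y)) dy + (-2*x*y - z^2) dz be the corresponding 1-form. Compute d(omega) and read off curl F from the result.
d(omega) = (-7*x - 3*y) dy ∧ dz + (-3*x + 2*y) dz ∧ dx + (-2*y + 5*z) dx ∧ dy; curl F = (-7*x - 3*y, -3*x + 2*y, -2*y + 5*z)

d omega = sum_{i<j} (∂f_j/∂x_i - ∂f_i/∂x_j) dx_i ∧ dx_j. Under the identification (dy ∧ dz, dz ∧ dx, dx ∧ dy) ↔ (e_x, e_y, e_z), the coefficients are exactly the components of curl F. Compute:
  ∂R/∂y - ∂Q/∂z = (-2*x) - (5*x + 3*y) = -7*x - 3*y
  ∂P/∂z - ∂R/∂x = (-3*x) - (-2*y) = -3*x + 2*y
  ∂Q/∂x - ∂P/∂y = (5*z) - (2*y) = -2*y + 5*z.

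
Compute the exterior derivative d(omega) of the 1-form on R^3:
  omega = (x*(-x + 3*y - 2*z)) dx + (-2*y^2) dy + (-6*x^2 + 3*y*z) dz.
d(omega) = (-3*x) dx ∧ dy + (-10*x) dx ∧ dz + (3*z) dy ∧ dz

For a 1-form omega = sum_i f_i dx_i, the exterior derivative is
  d(omega) = sum_{i < j} (∂f_j/∂x_i - ∂f_i/∂x_j) dx_i ∧ dx_j.
  coefficient of dx ∧ dy: ∂f_2/∂x - ∂f_1/∂y = ∂(-2*y^2)/∂x - ∂(x*(-x + 3*y - 2*z))/∂y = -3*x
  coefficient of dx ∧ dz: ∂f_3/∂x - ∂f_1/∂z = ∂(-6*x^2 + 3*y*z)/∂x - ∂(x*(-x + 3*y - 2*z))/∂z = -10*x
  coefficient of dy ∧ dz: ∂f_3/∂y - ∂f_2/∂z = ∂(-6*x^2 + 3*y*z)/∂y - ∂(-2*y^2)/∂z = 3*z
Assembling: d(omega) = (-3*x) dx ∧ dy + (-10*x) dx ∧ dz + (3*z) dy ∧ dz.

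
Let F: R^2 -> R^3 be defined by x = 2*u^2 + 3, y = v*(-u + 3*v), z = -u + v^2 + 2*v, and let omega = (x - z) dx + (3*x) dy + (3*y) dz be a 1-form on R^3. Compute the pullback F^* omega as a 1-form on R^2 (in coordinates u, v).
F^* omega = (8*u^3 - 6*u^2*v + 4*u^2 - 4*u*v^2 - 5*u*v + 12*u - 9*v^2 - 9*v) du + (-6*u^3 + 36*u^2*v - 6*u*v^2 - 6*u*v - 9*u + 18*v^3 + 18*v^2 + 54*v) dv

Using F^*(f dg) = (f ∘ F) d(g ∘ F), substitute each coordinate x_i by F_i(u, v) in f_i, and replace dx_i by d F_i = (∂F_i/∂u) du + (∂F_i/∂v) dv.
  For the x component: f_1(F) = 2*u^2 + u - v^2 - 2*v + 3; d F_1 = (4*u) du + (0) dv
  For the y component: f_2(F) = 6*u^2 + 9; d F_2 = (-v) du + (-u + 6*v) dv
  For the z component: f_3(F) = 3*v*(-u + 3*v); d F_3 = (-1) du + (2*v + 2) dv
Combining and collecting du, dv coefficients:
  coeff of du: 8*u^3 - 6*u^2*v + 4*u^2 - 4*u*v^2 - 5*u*v + 12*u - 9*v^2 - 9*v
  coeff of dv: -6*u^3 + 36*u^2*v - 6*u*v^2 - 6*u*v - 9*u + 18*v^3 + 18*v^2 + 54*v
F^* omega = (8*u^3 - 6*u^2*v + 4*u^2 - 4*u*v^2 - 5*u*v + 12*u - 9*v^2 - 9*v) du + (-6*u^3 + 36*u^2*v - 6*u*v^2 - 6*u*v - 9*u + 18*v^3 + 18*v^2 + 54*v) dv.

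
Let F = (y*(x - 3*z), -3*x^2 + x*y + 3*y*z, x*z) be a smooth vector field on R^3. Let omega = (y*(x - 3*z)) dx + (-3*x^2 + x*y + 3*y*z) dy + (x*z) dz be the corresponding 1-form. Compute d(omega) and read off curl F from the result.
d(omega) = (-3*y) dy ∧ dz + (-3*y - z) dz ∧ dx + (-7*x + y + 3*z) dx ∧ dy; curl F = (-3*y, -3*y - z, -7*x + y + 3*z)

d omega = sum_{i<j} (∂f_j/∂x_i - ∂f_i/∂x_j) dx_i ∧ dx_j. Under the identification (dy ∧ dz, dz ∧ dx, dx ∧ dy) ↔ (e_x, e_y, e_z), the coefficients are exactly the components of curl F. Compute:
  ∂R/∂y - ∂Q/∂z = (0) - (3*y) = -3*y
  ∂P/∂z - ∂R/∂x = (-3*y) - (z) = -3*y - z
  ∂Q/∂x - ∂P/∂y = (-6*x + y) - (x - 3*z) = -7*x + y + 3*z.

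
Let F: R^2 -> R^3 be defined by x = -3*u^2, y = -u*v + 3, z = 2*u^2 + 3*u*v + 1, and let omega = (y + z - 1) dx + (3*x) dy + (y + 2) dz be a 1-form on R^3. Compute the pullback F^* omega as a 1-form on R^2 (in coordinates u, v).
F^* omega = (-12*u^3 - 7*u^2*v - 3*u*v^2 + 2*u + 15*v) du + (3*u*(3*u^2 - u*v + 5)) dv

Using F^*(f dg) = (f ∘ F) d(g ∘ F), substitute each coordinate x_i by F_i(u, v) in f_i, and replace dx_i by d F_i = (∂F_i/∂u) du + (∂F_i/∂v) dv.
  For the x component: f_1(F) = 2*u^2 + 2*u*v + 3; d F_1 = (-6*u) du + (0) dv
  For the y component: f_2(F) = -9*u^2; d F_2 = (-v) du + (-u) dv
  For the z component: f_3(F) = -u*v + 5; d F_3 = (4*u + 3*v) du + (3*u) dv
Combining and collecting du, dv coefficients:
  coeff of du: -12*u^3 - 7*u^2*v - 3*u*v^2 + 2*u + 15*v
  coeff of dv: 3*u*(3*u^2 - u*v + 5)
F^* omega = (-12*u^3 - 7*u^2*v - 3*u*v^2 + 2*u + 15*v) du + (3*u*(3*u^2 - u*v + 5)) dv.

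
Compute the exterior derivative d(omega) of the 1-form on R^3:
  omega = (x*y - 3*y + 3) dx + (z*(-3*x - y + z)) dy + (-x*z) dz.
d(omega) = (-x - 3*z + 3) dx ∧ dy + (-z) dx ∧ dz + (3*x + y - 2*z) dy ∧ dz

For a 1-form omega = sum_i f_i dx_i, the exterior derivative is
  d(omega) = sum_{i < j} (∂f_j/∂x_i - ∂f_i/∂x_j) dx_i ∧ dx_j.
  coefficient of dx ∧ dy: ∂f_2/∂x - ∂f_1/∂y = ∂(z*(-3*x - y + z))/∂x - ∂(x*y - 3*y + 3)/∂y = -x - 3*z + 3
  coefficient of dx ∧ dz: ∂f_3/∂x - ∂f_1/∂z = ∂(-x*z)/∂x - ∂(x*y - 3*y + 3)/∂z = -z
  coefficient of dy ∧ dz: ∂f_3/∂y - ∂f_2/∂z = ∂(-x*z)/∂y - ∂(z*(-3*x - y + z))/∂z = 3*x + y - 2*z
Assembling: d(omega) = (-x - 3*z + 3) dx ∧ dy + (-z) dx ∧ dz + (3*x + y - 2*z) dy ∧ dz.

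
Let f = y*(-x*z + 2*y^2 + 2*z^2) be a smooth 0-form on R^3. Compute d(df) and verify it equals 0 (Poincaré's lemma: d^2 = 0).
d(df) = 0

Step 1: df = sum_i (∂f/∂x_i) dx_i = (-y*z) dx + (-x*z + 6*y^2 + 2*z^2) dy + (y*(-x + 4*z)) dz.
Step 2: Apply d again. Using the 1-form formula, the coefficient of dx ∧ dy in d(df) is ∂^2 f/∂x ∂y - ∂^2 f/∂y ∂x = (-z) - (-z) = 0 (equality of mixed partials for smooth f).
Similarly for dx ∧ dz and dy ∧ dz — all coefficients vanish. So d(df) = 0.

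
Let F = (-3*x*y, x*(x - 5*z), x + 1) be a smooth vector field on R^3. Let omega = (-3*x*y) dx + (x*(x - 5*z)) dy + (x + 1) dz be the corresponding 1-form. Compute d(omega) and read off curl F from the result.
d(omega) = (5*x) dy ∧ dz + (-1) dz ∧ dx + (5*x - 5*z) dx ∧ dy; curl F = (5*x, -1, 5*x - 5*z)

d omega = sum_{i<j} (∂f_j/∂x_i - ∂f_i/∂x_j) dx_i ∧ dx_j. Under the identification (dy ∧ dz, dz ∧ dx, dx ∧ dy) ↔ (e_x, e_y, e_z), the coefficients are exactly the components of curl F. Compute:
  ∂R/∂y - ∂Q/∂z = (0) - (-5*x) = 5*x
  ∂P/∂z - ∂R/∂x = (0) - (1) = -1
  ∂Q/∂x - ∂P/∂y = (2*x - 5*z) - (-3*x) = 5*x - 5*z.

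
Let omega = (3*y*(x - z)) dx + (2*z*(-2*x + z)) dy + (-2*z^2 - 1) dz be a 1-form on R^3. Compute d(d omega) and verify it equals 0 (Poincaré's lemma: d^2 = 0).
d(d omega) = 0

Step 1: d omega = sum_{i<j} (∂f_j/∂x_i - ∂f_i/∂x_j) dx_i ∧ dx_j:
  coeff of dx ∧ dy: -3*x - z
  coeff of dx ∧ dz: 3*y
  coeff of dy ∧ dz: 4*x - 4*z
Step 2: Apply d again to each 2-form coefficient. The only possible 3-form in R^3 is dx ∧ dy ∧ dz, with coefficient
  ∂(coeff of dy∧dz)/∂x - ∂(coeff of dx∧dz)/∂y + ∂(coeff of dx∧dy)/∂z
  = ∂/∂x (4*x - 4*z) - ∂/∂y (3*y) + ∂/∂z (-3*x - z).
Each of these terms simplifies to sums of mixed partials that cancel in pairs. The result is 0 (by equality of mixed partials for smooth functions — Schwarz / Clairaut).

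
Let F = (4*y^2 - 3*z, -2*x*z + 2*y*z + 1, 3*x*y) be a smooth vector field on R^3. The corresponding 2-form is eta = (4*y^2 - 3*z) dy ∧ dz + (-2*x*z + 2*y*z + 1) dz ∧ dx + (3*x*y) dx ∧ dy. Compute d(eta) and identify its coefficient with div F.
d(eta) = (2*z) dx ∧ dy ∧ dz; div F = 2*z

For a 2-form in R^3 of the form above, applying d gives a 3-form with coefficient ∂P/∂x + ∂Q/∂y + ∂R/∂z:
  ∂P/∂x = 0
  ∂Q/∂y = 2*z
  ∂R/∂z = 0
Sum = 2*z, which is exactly div F.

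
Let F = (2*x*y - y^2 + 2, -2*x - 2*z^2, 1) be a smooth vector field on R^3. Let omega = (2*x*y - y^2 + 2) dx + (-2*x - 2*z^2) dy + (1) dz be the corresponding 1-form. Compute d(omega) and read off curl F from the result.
d(omega) = (4*z) dy ∧ dz + (0) dz ∧ dx + (-2*x + 2*y - 2) dx ∧ dy; curl F = (4*z, 0, -2*x + 2*y - 2)

d omega = sum_{i<j} (∂f_j/∂x_i - ∂f_i/∂x_j) dx_i ∧ dx_j. Under the identification (dy ∧ dz, dz ∧ dx, dx ∧ dy) ↔ (e_x, e_y, e_z), the coefficients are exactly the components of curl F. Compute:
  ∂R/∂y - ∂Q/∂z = (0) - (-4*z) = 4*z
  ∂P/∂z - ∂R/∂x = (0) - (0) = 0
  ∂Q/∂x - ∂P/∂y = (-2) - (2*x - 2*y) = -2*x + 2*y - 2.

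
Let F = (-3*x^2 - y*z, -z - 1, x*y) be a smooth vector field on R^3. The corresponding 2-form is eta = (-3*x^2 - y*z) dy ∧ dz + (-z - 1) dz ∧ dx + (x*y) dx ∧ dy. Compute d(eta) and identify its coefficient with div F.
d(eta) = (-6*x) dx ∧ dy ∧ dz; div F = -6*x

For a 2-form in R^3 of the form above, applying d gives a 3-form with coefficient ∂P/∂x + ∂Q/∂y + ∂R/∂z:
  ∂P/∂x = -6*x
  ∂Q/∂y = 0
  ∂R/∂z = 0
Sum = -6*x, which is exactly div F.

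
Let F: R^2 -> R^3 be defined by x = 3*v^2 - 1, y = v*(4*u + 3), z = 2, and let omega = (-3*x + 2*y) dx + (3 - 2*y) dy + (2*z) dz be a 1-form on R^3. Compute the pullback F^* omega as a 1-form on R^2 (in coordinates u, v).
F^* omega = (4*v*(-8*u*v - 6*v + 3)) du + (-32*u^2*v + 48*u*v^2 - 48*u*v + 12*u - 54*v^3 + 36*v^2 + 9) dv

Using F^*(f dg) = (f ∘ F) d(g ∘ F), substitute each coordinate x_i by F_i(u, v) in f_i, and replace dx_i by d F_i = (∂F_i/∂u) du + (∂F_i/∂v) dv.
  For the x component: f_1(F) = 8*u*v - 9*v^2 + 6*v + 3; d F_1 = (0) du + (6*v) dv
  For the y component: f_2(F) = -8*u*v - 6*v + 3; d F_2 = (4*v) du + (4*u + 3) dv
  For the z component: f_3(F) = 4; d F_3 = (0) du + (0) dv
Combining and collecting du, dv coefficients:
  coeff of du: 4*v*(-8*u*v - 6*v + 3)
  coeff of dv: -32*u^2*v + 48*u*v^2 - 48*u*v + 12*u - 54*v^3 + 36*v^2 + 9
F^* omega = (4*v*(-8*u*v - 6*v + 3)) du + (-32*u^2*v + 48*u*v^2 - 48*u*v + 12*u - 54*v^3 + 36*v^2 + 9) dv.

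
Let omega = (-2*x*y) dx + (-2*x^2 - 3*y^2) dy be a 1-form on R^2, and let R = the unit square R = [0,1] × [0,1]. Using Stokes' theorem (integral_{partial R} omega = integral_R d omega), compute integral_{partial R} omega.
integral_(partial R) omega = -1

Stokes: integral_partial_R omega = integral_R d omega with d omega = (∂Q/∂x - ∂P/∂y) dx ∧ dy.
  ∂Q/∂x = -4*x
  ∂P/∂y = -2*x
  integrand = ∂Q/∂x - ∂P/∂y = -2*x.
Integrating over R: integral_0^1 integral_0^1 (-2*x) dx dy = -1.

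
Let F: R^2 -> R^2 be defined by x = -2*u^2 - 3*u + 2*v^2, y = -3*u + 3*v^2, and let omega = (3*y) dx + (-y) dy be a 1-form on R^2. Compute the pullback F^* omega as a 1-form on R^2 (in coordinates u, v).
F^* omega = (36*u^2 - 36*u*v^2 + 18*u - 18*v^2) du + (18*v*(-u + v^2)) dv

Using F^*(f dg) = (f ∘ F) d(g ∘ F), substitute each coordinate x_i by F_i(u, v) in f_i, and replace dx_i by d F_i = (∂F_i/∂u) du + (∂F_i/∂v) dv.
  For the x component: f_1(F) = -9*u + 9*v^2; d F_1 = (-4*u - 3) du + (4*v) dv
  For the y component: f_2(F) = 3*u - 3*v^2; d F_2 = (-3) du + (6*v) dv
Combining and collecting du, dv coefficients:
  coeff of du: 36*u^2 - 36*u*v^2 + 18*u - 18*v^2
  coeff of dv: 18*v*(-u + v^2)
F^* omega = (36*u^2 - 36*u*v^2 + 18*u - 18*v^2) du + (18*v*(-u + v^2)) dv.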